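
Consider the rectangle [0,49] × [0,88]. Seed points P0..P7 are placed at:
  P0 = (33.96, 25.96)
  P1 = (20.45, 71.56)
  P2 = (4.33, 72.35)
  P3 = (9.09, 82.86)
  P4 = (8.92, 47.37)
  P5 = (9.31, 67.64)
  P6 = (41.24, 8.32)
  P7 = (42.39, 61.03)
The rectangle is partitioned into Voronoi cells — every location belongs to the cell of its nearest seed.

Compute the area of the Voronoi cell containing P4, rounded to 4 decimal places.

Area of P4's cell: 803.6649

1. box [0,49]×[0,88]: [(0, 0) (49, 0) (49, 88) (0, 88)]
2. ⊥bis P4·P0 via (21.44,36.665): [(0, 11.5899) (49, 68.8977) (49, 88) (0, 88)]  |A|=2340.0531
3. ⊥bis P4·P1 via (14.685,59.465): [(0, 66.4645) (0, 11.5899) (33.3343, 50.5759)]  |A|=914.603
4. ⊥bis P4·P2 via (6.625,59.86): [(11.8443, 60.819) (0, 58.6427) (0, 11.5899) (33.3343, 50.5759)]  |A|=868.2811
5. ⊥bis P4·P3 via (9.005,65.115): [(11.8443, 60.819) (0, 58.6427) (0, 11.5899) (33.3343, 50.5759)]  |A|=868.2811
6. ⊥bis P4·P5 via (9.115,57.505): [(19.2044, 57.3109) (0, 57.6804) (0, 11.5899) (33.3343, 50.5759)]  |A|=830.2562
7. ⊥bis P4·P6 via (25.08,27.845): [(19.2044, 57.3109) (0, 57.6804) (0, 11.5899) (33.3343, 50.5759)]  |A|=830.2562
8. ⊥bis P4·P7 via (25.655,54.2): [(25.6366, 54.245) (19.2044, 57.3109) (0, 57.6804) (0, 11.5899) (29.1374, 45.6674)]  |A|=803.6649
9. canonical 5-gon: [(25.6366, 54.245) (19.2044, 57.3109) (0, 57.6804) (0, 11.5899) (29.1374, 45.6674)]
10. shoelace: 803.6649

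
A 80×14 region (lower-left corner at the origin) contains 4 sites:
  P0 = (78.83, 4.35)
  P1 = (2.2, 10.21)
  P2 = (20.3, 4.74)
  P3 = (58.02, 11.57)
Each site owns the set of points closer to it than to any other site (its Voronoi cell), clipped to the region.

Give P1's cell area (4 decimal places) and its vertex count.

1. box [0,80]×[0,14]: [(0, 0) (80, 0) (80, 14) (0, 14)]
2. ⊥bis P1·P0 via (40.515,7.28): [(0, 0) (39.9583, 0) (41.0289, 14) (0, 14)]  |A|=566.9102
3. ⊥bis P1·P2 via (11.25,7.475): [(0, 0) (8.991, 0) (13.2219, 14) (0, 14)]  |A|=155.4903
4. ⊥bis P1·P3 via (30.11,10.89): [(0, 0) (8.991, 0) (13.2219, 14) (0, 14)]  |A|=155.4903
5. canonical 4-gon: [(0, 0) (8.991, 0) (13.2219, 14) (0, 14)]
6. shoelace: 155.4903

Area of P1's cell: 155.4903 (4 vertices)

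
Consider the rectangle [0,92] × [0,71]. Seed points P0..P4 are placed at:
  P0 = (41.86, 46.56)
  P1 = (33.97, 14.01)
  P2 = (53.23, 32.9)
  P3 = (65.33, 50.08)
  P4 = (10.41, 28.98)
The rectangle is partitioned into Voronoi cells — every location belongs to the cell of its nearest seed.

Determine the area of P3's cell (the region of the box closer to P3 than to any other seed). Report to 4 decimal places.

1. box [0,92]×[0,71]: [(0, 0) (92, 0) (92, 71) (0, 71)]
2. ⊥bis P3·P0 via (53.595,48.32): [(60.842, 0) (92, 0) (92, 71) (50.1935, 71)]  |A|=2590.2414
3. ⊥bis P3·P1 via (49.65,32.045): [(56.9934, 25.6605) (86.5079, 0) (92, 0) (92, 71) (50.1935, 71)]  |A|=2260.9419
4. ⊥bis P3·P2 via (59.28,41.49): [(54.0689, 45.1602) (92, 18.4451) (92, 71) (50.1935, 71)]  |A|=1536.8689
5. ⊥bis P3·P4 via (37.87,39.53): [(54.0689, 45.1602) (92, 18.4451) (92, 71) (50.1935, 71)]  |A|=1536.8689
6. canonical 4-gon: [(54.0689, 45.1602) (92, 18.4451) (92, 71) (50.1935, 71)]
7. shoelace: 1536.8689

Area of P3's cell: 1536.8689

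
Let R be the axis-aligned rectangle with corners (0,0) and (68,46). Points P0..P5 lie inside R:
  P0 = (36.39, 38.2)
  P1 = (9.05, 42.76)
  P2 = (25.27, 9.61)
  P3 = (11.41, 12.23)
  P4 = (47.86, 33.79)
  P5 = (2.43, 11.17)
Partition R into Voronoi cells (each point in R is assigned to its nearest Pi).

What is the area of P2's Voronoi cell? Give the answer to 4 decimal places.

1. box [0,68]×[0,46]: [(0, 0) (68, 0) (68, 46) (0, 46)]
2. ⊥bis P2·P0 via (30.83,23.905): [(0, 35.8962) (0, 0) (68, 0) (68, 9.4478)]  |A|=1541.6985
3. ⊥bis P2·P1 via (17.16,26.185): [(20.618, 27.8769) (0, 17.7888) (0, 0) (68, 0) (68, 9.4478)]  |A|=1355.029
4. ⊥bis P2·P3 via (18.34,10.92): [(21.4819, 27.5409) (16.2758, 0) (68, 0) (68, 9.4478)]  |A|=932.0141
5. ⊥bis P2·P4 via (36.565,21.7): [(36.612, 21.6561) (21.4819, 27.5409) (16.2758, 0) (59.7924, 0)]  |A|=694.8668
6. ⊥bis P2·P5 via (13.85,10.39): [(36.612, 21.6561) (21.4819, 27.5409) (16.2758, 0) (59.7924, 0)]  |A|=694.8668
7. canonical 4-gon: [(36.612, 21.6561) (21.4819, 27.5409) (16.2758, 0) (59.7924, 0)]
8. shoelace: 694.8668

Area of P2's cell: 694.8668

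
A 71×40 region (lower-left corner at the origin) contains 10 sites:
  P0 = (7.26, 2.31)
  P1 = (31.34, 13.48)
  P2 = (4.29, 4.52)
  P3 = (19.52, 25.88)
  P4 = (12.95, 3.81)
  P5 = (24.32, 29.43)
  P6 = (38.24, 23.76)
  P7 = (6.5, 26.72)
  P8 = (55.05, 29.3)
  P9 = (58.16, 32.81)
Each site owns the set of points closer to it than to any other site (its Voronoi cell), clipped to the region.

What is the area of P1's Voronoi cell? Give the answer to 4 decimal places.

Area of P1's cell: 487.5348

1. box [0,71]×[0,40]: [(0, 0) (71, 0) (71, 40) (0, 40)]
2. ⊥bis P1·P0 via (19.3,7.895): [(22.9623, 0) (71, 0) (71, 40) (4.4074, 40)]  |A|=2292.6061
3. ⊥bis P1·P2 via (17.815,9): [(15.3864, 16.3317) (22.9623, 0) (71, 0) (71, 40) (7.5466, 40)]  |A|=2255.4567
4. ⊥bis P1·P3 via (25.43,19.68): [(17.3889, 12.015) (22.9623, 0) (71, 0) (71, 40) (46.7471, 40)]  |A|=1700.1681
5. ⊥bis P1·P4 via (22.145,8.645): [(19.3766, 13.9098) (26.6908, 0) (71, 0) (71, 40) (46.7471, 40)]  |A|=1657.0149
6. ⊥bis P1·P5 via (27.83,21.455): [(26.8307, 21.0152) (19.3766, 13.9098) (26.6908, 0) (71, 0) (71, 40) (69.9657, 40)]  |A|=1436.6141
7. ⊥bis P1·P6 via (34.79,18.62): [(29.4826, 22.1824) (26.8307, 21.0152) (19.3766, 13.9098) (26.6908, 0) (62.5311, 0)]  |A|=503.122
8. ⊥bis P1·P7 via (18.92,20.1): [(29.4826, 22.1824) (26.8307, 21.0152) (19.3766, 13.9098) (26.6908, 0) (62.5311, 0)]  |A|=503.122
9. ⊥bis P1·P8 via (43.195,21.39): [(53.3596, 6.156) (29.4826, 22.1824) (26.8307, 21.0152) (19.3766, 13.9098) (26.6908, 0) (57.467, 0)]  |A|=487.5348
10. ⊥bis P1·P9 via (44.75,23.145): [(53.3596, 6.156) (29.4826, 22.1824) (26.8307, 21.0152) (19.3766, 13.9098) (26.6908, 0) (57.467, 0)]  |A|=487.5348
11. canonical 6-gon: [(53.3596, 6.156) (29.4826, 22.1824) (26.8307, 21.0152) (19.3766, 13.9098) (26.6908, 0) (57.467, 0)]
12. shoelace: 487.5348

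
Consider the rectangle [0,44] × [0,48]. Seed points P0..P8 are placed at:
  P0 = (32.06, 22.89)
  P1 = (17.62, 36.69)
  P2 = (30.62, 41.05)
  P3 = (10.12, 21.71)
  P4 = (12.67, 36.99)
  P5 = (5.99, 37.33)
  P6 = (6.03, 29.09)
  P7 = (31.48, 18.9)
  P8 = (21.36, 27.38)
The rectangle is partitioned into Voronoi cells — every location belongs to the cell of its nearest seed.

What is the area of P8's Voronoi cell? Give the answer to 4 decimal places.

1. box [0,44]×[0,48]: [(0, 0) (44, 0) (44, 48) (0, 48)]
2. ⊥bis P8·P0 via (26.71,25.135): [(0, 0) (16.1627, 0) (36.3048, 48) (0, 48)]  |A|=1259.2188
3. ⊥bis P8·P1 via (19.49,32.035): [(0, 24.2055) (0, 0) (16.1627, 0) (31.6563, 36.9224)]  |A|=681.5116
4. ⊥bis P8·P2 via (25.99,34.215): [(25.5904, 34.4857) (0, 24.2055) (0, 0) (16.1627, 0) (29.5175, 31.8255)]  |A|=668.6588
5. ⊥bis P8·P3 via (15.74,24.545): [(25.5904, 34.4857) (13.2302, 29.5203) (21.5933, 12.9416) (29.5175, 31.8255)]  |A|=170.8404
6. ⊥bis P8·P4 via (17.015,32.185): [(25.5904, 34.4857) (14.7381, 30.1261) (13.4927, 28.9999) (21.5933, 12.9416) (29.5175, 31.8255)]  |A|=170.3685
7. ⊥bis P8·P5 via (13.675,32.355): [(25.5904, 34.4857) (14.7381, 30.1261) (13.4927, 28.9999) (21.5933, 12.9416) (29.5175, 31.8255)]  |A|=170.3685
8. ⊥bis P8·P6 via (13.695,28.235): [(25.5904, 34.4857) (14.7381, 30.1261) (13.8126, 29.2892) (13.7282, 28.533) (21.5933, 12.9416) (29.5175, 31.8255)]  |A|=170.2598
9. ⊥bis P8·P7 via (26.42,23.14): [(25.5904, 34.4857) (14.7381, 30.1261) (13.8126, 29.2892) (13.7282, 28.533) (20.1958, 15.712) (25.324, 21.832) (29.5175, 31.8255)]  |A|=158.8796
10. canonical 7-gon: [(25.5904, 34.4857) (14.7381, 30.1261) (13.8126, 29.2892) (13.7282, 28.533) (20.1958, 15.712) (25.324, 21.832) (29.5175, 31.8255)]
11. shoelace: 158.8796

Area of P8's cell: 158.8796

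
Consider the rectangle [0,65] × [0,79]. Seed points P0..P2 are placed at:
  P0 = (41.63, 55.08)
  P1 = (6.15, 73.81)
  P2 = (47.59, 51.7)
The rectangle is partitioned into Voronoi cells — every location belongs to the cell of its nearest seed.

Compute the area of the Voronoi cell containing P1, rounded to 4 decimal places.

Area of P1's cell: 944.2018

1. box [0,65]×[0,79]: [(0, 0) (65, 0) (65, 79) (0, 79)]
2. ⊥bis P1·P0 via (23.89,64.445): [(0, 19.1905) (31.5736, 79) (0, 79)]  |A|=944.2018
3. ⊥bis P1·P2 via (26.87,62.755): [(0, 19.1905) (31.5736, 79) (0, 79)]  |A|=944.2018
4. canonical 3-gon: [(0, 19.1905) (31.5736, 79) (0, 79)]
5. shoelace: 944.2018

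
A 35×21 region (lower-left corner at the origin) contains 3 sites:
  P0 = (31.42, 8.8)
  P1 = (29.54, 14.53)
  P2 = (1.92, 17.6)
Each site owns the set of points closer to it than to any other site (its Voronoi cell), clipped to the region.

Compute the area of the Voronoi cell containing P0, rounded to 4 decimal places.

1. box [0,35]×[0,21]: [(0, 0) (35, 0) (35, 21) (0, 21)]
2. ⊥bis P0·P1 via (30.48,11.665): [(0, 1.6646) (0, 0) (35, 0) (35, 13.148)]  |A|=259.2202
3. ⊥bis P0·P2 via (16.67,13.2): [(14.6642, 6.4759) (12.7324, 0) (35, 0) (35, 13.148)]  |A|=205.7889
4. canonical 4-gon: [(14.6642, 6.4759) (12.7324, 0) (35, 0) (35, 13.148)]
5. shoelace: 205.7889

Area of P0's cell: 205.7889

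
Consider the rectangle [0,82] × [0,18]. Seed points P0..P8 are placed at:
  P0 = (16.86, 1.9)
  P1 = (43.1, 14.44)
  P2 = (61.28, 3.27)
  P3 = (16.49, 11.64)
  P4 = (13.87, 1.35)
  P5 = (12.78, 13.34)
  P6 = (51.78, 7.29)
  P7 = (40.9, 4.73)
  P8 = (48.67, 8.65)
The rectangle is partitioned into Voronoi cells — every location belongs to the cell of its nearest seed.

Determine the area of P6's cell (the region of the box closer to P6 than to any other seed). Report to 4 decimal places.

Area of P6's cell: 132.9522

1. box [0,82]×[0,18]: [(0, 0) (82, 0) (82, 18) (0, 18)]
2. ⊥bis P6·P0 via (34.32,4.595): [(35.0293, 0) (82, 0) (82, 18) (32.2509, 18)]  |A|=870.4786
3. ⊥bis P6·P1 via (47.44,10.865): [(38.4901, 0) (82, 0) (82, 18) (53.3173, 18)]  |A|=649.7327
4. ⊥bis P6·P2 via (56.53,5.28): [(38.4901, 0) (54.2957, 0) (61.9126, 18) (53.3173, 18)]  |A|=219.6074
5. ⊥bis P6·P3 via (34.135,9.465): [(38.4901, 0) (54.2957, 0) (61.9126, 18) (53.3173, 18)]  |A|=219.6074
6. ⊥bis P6·P4 via (32.825,4.32): [(38.4901, 0) (54.2957, 0) (61.9126, 18) (53.3173, 18)]  |A|=219.6074
7. ⊥bis P6·P5 via (32.28,10.315): [(38.4901, 0) (54.2957, 0) (61.9126, 18) (53.3173, 18)]  |A|=219.6074
8. ⊥bis P6·P7 via (46.34,6.01): [(45.6959, 8.7476) (47.7541, 0) (54.2957, 0) (61.9126, 18) (53.3173, 18)]  |A|=179.0885
9. ⊥bis P6·P8 via (50.225,7.97): [(47.3993, 1.5082) (47.7541, 0) (54.2957, 0) (61.9126, 18) (54.6111, 18)]  |A|=132.9522
10. canonical 5-gon: [(47.3993, 1.5082) (47.7541, 0) (54.2957, 0) (61.9126, 18) (54.6111, 18)]
11. shoelace: 132.9522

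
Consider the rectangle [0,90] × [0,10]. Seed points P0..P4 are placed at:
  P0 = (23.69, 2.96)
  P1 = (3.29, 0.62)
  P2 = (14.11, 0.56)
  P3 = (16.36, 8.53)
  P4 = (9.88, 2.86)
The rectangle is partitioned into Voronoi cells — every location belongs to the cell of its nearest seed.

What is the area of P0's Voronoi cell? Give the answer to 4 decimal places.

1. box [0,90]×[0,10]: [(0, 0) (90, 0) (90, 10) (0, 10)]
2. ⊥bis P0·P1 via (13.49,1.79): [(13.6953, 0) (90, 0) (90, 10) (12.5483, 10)]  |A|=768.7821
3. ⊥bis P0·P2 via (18.9,1.76): [(19.3409, 0) (90, 0) (90, 10) (16.8357, 10)]  |A|=719.1169
4. ⊥bis P0·P3 via (20.025,5.745): [(18.4281, 3.6436) (19.3409, 0) (90, 0) (90, 10) (23.2583, 10)]  |A|=698.7043
5. ⊥bis P0·P4 via (16.785,2.91): [(18.4281, 3.6436) (19.3409, 0) (90, 0) (90, 10) (23.2583, 10)]  |A|=698.7043
6. canonical 5-gon: [(18.4281, 3.6436) (19.3409, 0) (90, 0) (90, 10) (23.2583, 10)]
7. shoelace: 698.7043

Area of P0's cell: 698.7043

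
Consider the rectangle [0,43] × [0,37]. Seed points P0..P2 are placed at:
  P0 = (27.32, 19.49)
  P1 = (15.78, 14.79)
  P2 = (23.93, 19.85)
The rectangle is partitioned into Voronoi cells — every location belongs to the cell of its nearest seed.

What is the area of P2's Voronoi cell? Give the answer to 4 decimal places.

Area of P2's cell: 270.3952

1. box [0,43]×[0,37]: [(0, 0) (43, 0) (43, 37) (0, 37)]
2. ⊥bis P2·P0 via (25.625,19.67): [(0, 0) (23.5362, 0) (27.4654, 37) (0, 37)]  |A|=943.5278
3. ⊥bis P2·P1 via (19.855,17.32): [(24.5691, 9.7271) (27.4654, 37) (7.6365, 37)]  |A|=270.3952
4. canonical 3-gon: [(24.5691, 9.7271) (27.4654, 37) (7.6365, 37)]
5. shoelace: 270.3952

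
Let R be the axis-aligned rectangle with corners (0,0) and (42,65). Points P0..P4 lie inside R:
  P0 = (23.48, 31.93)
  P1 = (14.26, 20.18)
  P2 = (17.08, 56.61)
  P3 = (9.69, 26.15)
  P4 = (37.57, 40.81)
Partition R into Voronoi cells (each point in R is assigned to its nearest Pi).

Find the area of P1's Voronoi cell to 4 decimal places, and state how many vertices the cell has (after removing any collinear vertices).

Area of P1's cell: 791.3454 (5 vertices)

1. box [0,42]×[0,65]: [(0, 0) (42, 0) (42, 65) (0, 65)]
2. ⊥bis P1·P0 via (18.87,26.055): [(0, 40.8619) (0, 0) (42, 0) (42, 7.9053)]  |A|=1024.1125
3. ⊥bis P1·P2 via (15.67,38.395): [(1.7729, 39.4708) (0, 39.608) (0, 0) (42, 0) (42, 7.9053)]  |A|=1023.0009
4. ⊥bis P1·P3 via (11.975,23.165): [(17.3295, 27.2638) (0, 13.9982) (0, 0) (42, 0) (42, 7.9053)]  |A|=791.3454
5. ⊥bis P1·P4 via (25.915,30.495): [(17.3295, 27.2638) (0, 13.9982) (0, 0) (42, 0) (42, 7.9053)]  |A|=791.3454
6. canonical 5-gon: [(17.3295, 27.2638) (0, 13.9982) (0, 0) (42, 0) (42, 7.9053)]
7. shoelace: 791.3454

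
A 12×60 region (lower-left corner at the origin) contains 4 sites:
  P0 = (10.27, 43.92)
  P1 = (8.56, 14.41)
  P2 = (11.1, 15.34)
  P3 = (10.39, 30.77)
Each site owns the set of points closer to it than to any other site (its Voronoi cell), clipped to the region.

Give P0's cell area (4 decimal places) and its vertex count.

1. box [0,12]×[0,60]: [(0, 0) (12, 0) (12, 60) (0, 60)]
2. ⊥bis P0·P1 via (9.415,29.165): [(0, 29.7106) (12, 29.0152) (12, 60) (0, 60)]  |A|=367.6454
3. ⊥bis P0·P2 via (10.685,29.63): [(0, 29.7106) (4.4934, 29.4502) (12, 29.6682) (12, 60) (0, 60)]  |A|=365.1945
4. ⊥bis P0·P3 via (10.33,37.345): [(0, 37.2507) (12, 37.3602) (12, 60) (0, 60)]  |A|=272.3342
5. canonical 4-gon: [(0, 37.2507) (12, 37.3602) (12, 60) (0, 60)]
6. shoelace: 272.3342

Area of P0's cell: 272.3342 (4 vertices)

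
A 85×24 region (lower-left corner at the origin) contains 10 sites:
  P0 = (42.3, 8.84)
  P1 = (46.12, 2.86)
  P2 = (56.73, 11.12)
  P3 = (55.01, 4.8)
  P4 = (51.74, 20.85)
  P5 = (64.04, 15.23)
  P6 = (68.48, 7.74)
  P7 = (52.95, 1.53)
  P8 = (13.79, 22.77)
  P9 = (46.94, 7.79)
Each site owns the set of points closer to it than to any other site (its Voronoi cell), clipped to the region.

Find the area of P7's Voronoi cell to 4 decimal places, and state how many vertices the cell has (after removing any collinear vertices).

1. box [0,85]×[0,24]: [(0, 0) (85, 0) (85, 24) (0, 24)]
2. ⊥bis P7·P0 via (47.625,5.185): [(44.0661, 0) (85, 0) (85, 24) (60.5393, 24)]  |A|=784.7349
3. ⊥bis P7·P1 via (49.535,2.195): [(51.1043, 10.2541) (49.1076, 0) (85, 0) (85, 24) (60.5393, 24)]  |A|=758.887
4. ⊥bis P7·P2 via (54.84,6.325): [(50.6601, 7.9726) (49.1076, 0) (70.8868, 0)]  |A|=86.818
5. ⊥bis P7·P3 via (53.98,3.165): [(50.1889, 5.5532) (49.1076, 0) (59.0041, 0)]  |A|=27.4788
6. ⊥bis P7·P4 via (52.345,11.19): [(50.1889, 5.5532) (49.1076, 0) (59.0041, 0)]  |A|=27.4788
7. ⊥bis P7·P5 via (58.495,8.38): [(50.1889, 5.5532) (49.1076, 0) (59.0041, 0)]  |A|=27.4788
8. ⊥bis P7·P6 via (60.715,4.635): [(50.1889, 5.5532) (49.1076, 0) (59.0041, 0)]  |A|=27.4788
9. ⊥bis P7·P8 via (33.37,12.15): [(50.1889, 5.5532) (49.1076, 0) (59.0041, 0)]  |A|=27.4788
10. ⊥bis P7·P9 via (49.945,4.66): [(50.6034, 5.2921) (50.0311, 4.7427) (49.1076, 0) (59.0041, 0)]  |A|=27.2902
11. canonical 4-gon: [(50.6034, 5.2921) (50.0311, 4.7427) (49.1076, 0) (59.0041, 0)]
12. shoelace: 27.2902

Area of P7's cell: 27.2902 (4 vertices)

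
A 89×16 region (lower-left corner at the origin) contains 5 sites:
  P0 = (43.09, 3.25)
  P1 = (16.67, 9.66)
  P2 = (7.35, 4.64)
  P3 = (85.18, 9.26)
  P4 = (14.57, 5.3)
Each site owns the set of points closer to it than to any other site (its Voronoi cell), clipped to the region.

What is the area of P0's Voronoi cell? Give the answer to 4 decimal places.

Area of P0's cell: 537.9681

1. box [0,89]×[0,16]: [(0, 0) (89, 0) (89, 16) (0, 16)]
2. ⊥bis P0·P1 via (29.88,6.455): [(28.3139, 0) (89, 0) (89, 16) (32.1958, 16)]  |A|=939.9225
3. ⊥bis P0·P2 via (25.22,3.945): [(28.3139, 0) (89, 0) (89, 16) (32.1958, 16)]  |A|=939.9225
4. ⊥bis P0·P3 via (64.135,6.255): [(28.3139, 0) (65.0281, 0) (62.7435, 16) (32.1958, 16)]  |A|=538.0958
5. ⊥bis P0·P4 via (28.83,4.275): [(28.6106, 1.223) (28.5227, 0) (65.0281, 0) (62.7435, 16) (32.1958, 16)]  |A|=537.9681
6. canonical 5-gon: [(28.6106, 1.223) (28.5227, 0) (65.0281, 0) (62.7435, 16) (32.1958, 16)]
7. shoelace: 537.9681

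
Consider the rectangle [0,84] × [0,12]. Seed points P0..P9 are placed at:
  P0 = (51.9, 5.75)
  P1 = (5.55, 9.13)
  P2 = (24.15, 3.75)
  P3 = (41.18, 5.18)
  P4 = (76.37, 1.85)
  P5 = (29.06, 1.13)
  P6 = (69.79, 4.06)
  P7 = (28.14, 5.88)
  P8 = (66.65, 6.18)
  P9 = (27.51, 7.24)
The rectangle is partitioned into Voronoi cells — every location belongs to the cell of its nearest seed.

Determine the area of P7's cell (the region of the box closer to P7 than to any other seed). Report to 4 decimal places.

1. box [0,84]×[0,12]: [(0, 0) (84, 0) (84, 12) (0, 12)]
2. ⊥bis P7·P0 via (40.02,5.815): [(0, 0) (39.9882, 0) (40.0538, 12) (0, 12)]  |A|=480.2521
3. ⊥bis P7·P1 via (16.845,7.505): [(15.7653, 0) (39.9882, 0) (40.0538, 12) (17.4917, 12)]  |A|=280.7104
4. ⊥bis P7·P2 via (26.145,4.815): [(28.7154, 0) (39.9882, 0) (40.0538, 12) (22.3094, 12)]  |A|=174.1033
5. ⊥bis P7·P3 via (34.66,5.53): [(28.7154, 0) (34.3631, 0) (35.0073, 12) (22.3094, 12)]  |A|=110.0739
6. ⊥bis P7·P4 via (52.255,3.865): [(28.7154, 0) (34.3631, 0) (35.0073, 12) (22.3094, 12)]  |A|=110.0739
7. ⊥bis P7·P5 via (28.6,3.505): [(27.0088, 3.1968) (34.6138, 4.6698) (35.0073, 12) (22.3094, 12)]  |A|=83.4743
8. ⊥bis P7·P6 via (48.965,4.97): [(27.0088, 3.1968) (34.6138, 4.6698) (35.0073, 12) (22.3094, 12)]  |A|=83.4743
9. ⊥bis P7·P8 via (47.395,6.03): [(27.0088, 3.1968) (34.6138, 4.6698) (35.0073, 12) (22.3094, 12)]  |A|=83.4743
10. ⊥bis P7·P9 via (27.825,6.56): [(25.7312, 5.5901) (27.0088, 3.1968) (34.6138, 4.6698) (34.891, 9.8332)]  |A|=33.1012
11. canonical 4-gon: [(25.7312, 5.5901) (27.0088, 3.1968) (34.6138, 4.6698) (34.891, 9.8332)]
12. shoelace: 33.1012

Area of P7's cell: 33.1012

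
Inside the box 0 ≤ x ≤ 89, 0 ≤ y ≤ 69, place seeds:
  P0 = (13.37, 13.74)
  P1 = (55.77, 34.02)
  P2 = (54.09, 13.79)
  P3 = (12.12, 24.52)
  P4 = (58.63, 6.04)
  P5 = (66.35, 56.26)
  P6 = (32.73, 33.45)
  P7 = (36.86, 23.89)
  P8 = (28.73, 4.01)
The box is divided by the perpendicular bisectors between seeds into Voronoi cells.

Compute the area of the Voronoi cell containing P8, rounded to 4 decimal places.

Area of P8's cell: 311.1322

1. box [0,89]×[0,69]: [(0, 0) (89, 0) (89, 69) (0, 69)]
2. ⊥bis P8·P0 via (21.05,8.875): [(15.428, 0) (89, 0) (89, 69) (59.137, 69)]  |A|=3568.5073
3. ⊥bis P8·P1 via (42.25,19.015): [(32.8427, 27.4913) (15.428, 0) (63.3536, 0)]  |A|=658.7669
4. ⊥bis P8·P2 via (41.41,8.9): [(34.9846, 25.5614) (32.8427, 27.4913) (15.428, 0) (44.8423, 0)]  |A|=422.1799
5. ⊥bis P8·P3 via (20.425,14.265): [(34.9846, 25.5614) (34.6954, 25.8219) (28.7196, 20.9823) (15.428, 0) (44.8423, 0)]  |A|=412.7087
6. ⊥bis P8·P4 via (43.68,5.025): [(43.8457, 2.5841) (34.9846, 25.5614) (34.6954, 25.8219) (28.7196, 20.9823) (15.428, 0) (44.0212, 0)]  |A|=411.6479
7. ⊥bis P8·P5 via (47.54,30.135): [(43.8457, 2.5841) (34.9846, 25.5614) (34.6954, 25.8219) (28.7196, 20.9823) (15.428, 0) (44.0212, 0)]  |A|=411.6479
8. ⊥bis P8·P6 via (30.73,18.73): [(43.8457, 2.5841) (38, 17.7422) (27.5652, 19.16) (15.428, 0) (44.0212, 0)]  |A|=368.446
9. ⊥bis P8·P7 via (32.795,13.95): [(43.8457, 2.5841) (40.7109, 10.7128) (26.02, 16.7207) (15.428, 0) (44.0212, 0)]  |A|=311.1322
10. canonical 5-gon: [(43.8457, 2.5841) (40.7109, 10.7128) (26.02, 16.7207) (15.428, 0) (44.0212, 0)]
11. shoelace: 311.1322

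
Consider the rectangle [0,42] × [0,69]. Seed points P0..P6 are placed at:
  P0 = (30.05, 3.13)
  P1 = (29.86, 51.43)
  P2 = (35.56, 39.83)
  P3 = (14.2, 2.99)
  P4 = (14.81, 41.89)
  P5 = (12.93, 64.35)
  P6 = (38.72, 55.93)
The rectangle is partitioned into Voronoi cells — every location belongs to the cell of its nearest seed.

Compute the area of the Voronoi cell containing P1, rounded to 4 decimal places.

1. box [0,42]×[0,69]: [(0, 0) (42, 0) (42, 69) (0, 69)]
2. ⊥bis P1·P0 via (29.955,27.28): [(0, 27.1622) (42, 27.3274) (42, 69) (0, 69)]  |A|=1753.7195
3. ⊥bis P1·P2 via (32.71,45.63): [(0, 29.557) (42, 50.1949) (42, 69) (0, 69)]  |A|=1223.2102
4. ⊥bis P1·P3 via (22.03,27.21): [(0, 34.332) (5.8613, 32.4371) (42, 50.1949) (42, 69) (0, 69)]  |A|=1209.2162
5. ⊥bis P1·P4 via (22.335,46.66): [(25.2969, 41.9874) (42, 50.1949) (42, 69) (8.174, 69)]  |A|=613.9166
6. ⊥bis P1·P5 via (21.395,57.89): [(18.0199, 53.4674) (25.2969, 41.9874) (42, 50.1949) (42, 69) (29.8735, 69)]  |A|=445.391
7. ⊥bis P1·P6 via (34.29,53.68): [(27.8534, 66.3529) (18.0199, 53.4674) (25.2969, 41.9874) (37.2464, 47.8591)]  |A|=241.4013
8. canonical 4-gon: [(27.8534, 66.3529) (18.0199, 53.4674) (25.2969, 41.9874) (37.2464, 47.8591)]
9. shoelace: 241.4013

Area of P1's cell: 241.4013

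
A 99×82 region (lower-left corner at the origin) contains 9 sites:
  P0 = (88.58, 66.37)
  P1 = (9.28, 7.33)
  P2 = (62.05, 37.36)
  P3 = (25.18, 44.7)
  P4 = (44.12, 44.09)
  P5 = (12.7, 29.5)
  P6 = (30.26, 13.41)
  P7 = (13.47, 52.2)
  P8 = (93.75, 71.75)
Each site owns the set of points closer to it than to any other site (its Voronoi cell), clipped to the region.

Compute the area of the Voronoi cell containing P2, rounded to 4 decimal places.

Area of P2's cell: 2189.2019

1. box [0,99]×[0,82]: [(0, 0) (99, 0) (99, 82) (0, 82)]
2. ⊥bis P2·P0 via (75.315,51.865): [(0, 0) (99, 0) (99, 30.2048) (42.363, 82) (0, 82)]  |A|=6651.2372
3. ⊥bis P2·P1 via (35.665,22.345): [(48.3809, 0) (99, 0) (99, 30.2048) (42.363, 82) (1.7169, 82)]  |A|=4597.2244
4. ⊥bis P2·P3 via (43.615,41.03): [(38.7989, 16.838) (48.3809, 0) (99, 0) (99, 30.2048) (50.3222, 74.7212)]  |A|=3000.6449
5. ⊥bis P2·P4 via (53.085,40.725): [(42.0046, 11.2048) (48.3809, 0) (99, 0) (99, 30.2048) (61.8786, 64.1528)]  |A|=2464.4468
6. ⊥bis P2·P5 via (37.375,33.43): [(42.0046, 11.2048) (48.3809, 0) (99, 0) (99, 30.2048) (61.8786, 64.1528)]  |A|=2464.4468
7. ⊥bis P2·P6 via (46.155,25.385): [(46.9374, 24.3465) (65.2796, 0) (99, 0) (99, 30.2048) (61.8786, 64.1528)]  |A|=2189.2019
8. ⊥bis P2·P7 via (37.76,44.78): [(46.9374, 24.3465) (65.2796, 0) (99, 0) (99, 30.2048) (61.8786, 64.1528)]  |A|=2189.2019
9. ⊥bis P2·P8 via (77.9,54.555): [(46.9374, 24.3465) (65.2796, 0) (99, 0) (99, 30.2048) (61.8786, 64.1528)]  |A|=2189.2019
10. canonical 5-gon: [(46.9374, 24.3465) (65.2796, 0) (99, 0) (99, 30.2048) (61.8786, 64.1528)]
11. shoelace: 2189.2019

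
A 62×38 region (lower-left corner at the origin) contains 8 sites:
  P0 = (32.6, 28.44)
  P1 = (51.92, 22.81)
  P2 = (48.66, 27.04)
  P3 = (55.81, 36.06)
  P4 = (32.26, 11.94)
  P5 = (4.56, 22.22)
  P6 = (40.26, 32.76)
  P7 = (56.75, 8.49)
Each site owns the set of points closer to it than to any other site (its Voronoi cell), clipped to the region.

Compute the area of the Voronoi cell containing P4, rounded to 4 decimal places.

1. box [0,62]×[0,38]: [(0, 0) (62, 0) (62, 38) (0, 38)]
2. ⊥bis P4·P0 via (32.43,20.19): [(0, 20.8583) (0, 0) (62, 0) (62, 19.5807)]  |A|=1253.6069
3. ⊥bis P4·P1 via (42.09,17.375): [(40.627, 20.0211) (0, 20.8583) (0, 0) (51.6966, 0)]  |A|=941.2154
4. ⊥bis P4·P2 via (40.46,19.49): [(41.613, 18.2378) (39.9583, 20.0349) (0, 20.8583) (0, 0) (51.6966, 0)]  |A|=940.6259
5. ⊥bis P4·P3 via (44.035,24): [(41.613, 18.2378) (39.9583, 20.0349) (0, 20.8583) (0, 0) (51.6966, 0)]  |A|=940.6259
6. ⊥bis P4·P5 via (18.41,17.08): [(41.613, 18.2378) (39.9583, 20.0349) (19.6618, 20.4531) (12.0713, 0) (51.6966, 0)]  |A|=612.1227
7. ⊥bis P4·P6 via (36.26,22.35): [(41.613, 18.2378) (39.9583, 20.0349) (19.6618, 20.4531) (12.0713, 0) (51.6966, 0)]  |A|=612.1227
8. ⊥bis P4·P7 via (44.505,10.215): [(44.8185, 12.4402) (41.613, 18.2378) (39.9583, 20.0349) (19.6618, 20.4531) (12.0713, 0) (43.066, 0)]  |A|=558.4393
9. canonical 6-gon: [(44.8185, 12.4402) (41.613, 18.2378) (39.9583, 20.0349) (19.6618, 20.4531) (12.0713, 0) (43.066, 0)]
10. shoelace: 558.4393

Area of P4's cell: 558.4393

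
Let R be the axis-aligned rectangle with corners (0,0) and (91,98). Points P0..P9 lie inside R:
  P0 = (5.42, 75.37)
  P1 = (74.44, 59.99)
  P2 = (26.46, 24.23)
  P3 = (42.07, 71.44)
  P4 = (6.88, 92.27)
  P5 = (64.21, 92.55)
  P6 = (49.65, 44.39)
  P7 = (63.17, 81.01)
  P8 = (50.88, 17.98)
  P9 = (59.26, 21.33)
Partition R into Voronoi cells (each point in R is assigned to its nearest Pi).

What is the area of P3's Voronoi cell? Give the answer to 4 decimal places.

Area of P3's cell: 1070.4662

1. box [0,91]×[0,98]: [(0, 0) (91, 0) (91, 98) (0, 98)]
2. ⊥bis P3·P0 via (23.745,73.405): [(15.8737, 0) (91, 0) (91, 98) (26.3823, 98)]  |A|=6847.4523
3. ⊥bis P3·P1 via (58.255,65.715): [(15.8737, 0) (35.0101, 0) (69.6749, 98) (26.3823, 98)]  |A|=3059.0199
4. ⊥bis P3·P2 via (34.265,47.835): [(21.4572, 52.0699) (50.0807, 42.6055) (69.6749, 98) (26.3823, 98)]  |A|=1879.7302
5. ⊥bis P3·P4 via (24.475,81.855): [(24.6901, 82.2183) (21.4572, 52.0699) (50.0807, 42.6055) (69.6749, 98) (34.0317, 98)]  |A|=1819.3702
6. ⊥bis P3·P5 via (53.14,81.995): [(24.6901, 82.2183) (21.4572, 52.0699) (50.0807, 42.6055) (61.0713, 73.6768) (37.8796, 98) (34.0317, 98)]  |A|=1432.6874
7. ⊥bis P3·P6 via (45.86,57.915): [(24.6901, 82.2183) (21.4572, 52.0699) (23.0829, 51.5324) (56.5562, 60.9123) (61.0713, 73.6768) (37.8796, 98) (34.0317, 98)]  |A|=1156.6638
8. ⊥bis P3·P7 via (52.62,76.225): [(24.6901, 82.2183) (21.4572, 52.0699) (23.0829, 51.5324) (56.5562, 60.9123) (57.8746, 64.6396) (47.1569, 88.27) (37.8796, 98) (34.0317, 98)]  |A|=1070.4662
9. ⊥bis P3·P8 via (46.475,44.71): [(24.6901, 82.2183) (21.4572, 52.0699) (23.0829, 51.5324) (56.5562, 60.9123) (57.8746, 64.6396) (47.1569, 88.27) (37.8796, 98) (34.0317, 98)]  |A|=1070.4662
10. ⊥bis P3·P9 via (50.665,46.385): [(24.6901, 82.2183) (21.4572, 52.0699) (23.0829, 51.5324) (56.5562, 60.9123) (57.8746, 64.6396) (47.1569, 88.27) (37.8796, 98) (34.0317, 98)]  |A|=1070.4662
11. canonical 8-gon: [(24.6901, 82.2183) (21.4572, 52.0699) (23.0829, 51.5324) (56.5562, 60.9123) (57.8746, 64.6396) (47.1569, 88.27) (37.8796, 98) (34.0317, 98)]
12. shoelace: 1070.4662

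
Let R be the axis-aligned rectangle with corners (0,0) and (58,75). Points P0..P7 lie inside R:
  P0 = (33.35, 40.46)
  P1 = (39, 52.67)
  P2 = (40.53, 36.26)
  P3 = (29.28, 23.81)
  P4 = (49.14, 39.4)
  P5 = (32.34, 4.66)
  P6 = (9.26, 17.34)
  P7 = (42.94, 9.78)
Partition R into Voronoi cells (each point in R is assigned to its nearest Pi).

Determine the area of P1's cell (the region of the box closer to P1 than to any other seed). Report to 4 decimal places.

Area of P1's cell: 1289.6677

1. box [0,58]×[0,75]: [(0, 0) (58, 0) (58, 75) (0, 75)]
2. ⊥bis P1·P0 via (36.175,46.565): [(0, 63.3045) (58, 36.4658) (58, 75) (0, 75)]  |A|=1456.6626
3. ⊥bis P1·P2 via (39.765,44.465): [(0, 63.3045) (40.5542, 44.5386) (58, 46.1652) (58, 75) (0, 75)]  |A|=1372.0562
4. ⊥bis P1·P3 via (34.14,38.24): [(0, 63.3045) (40.5542, 44.5386) (58, 46.1652) (58, 75) (0, 75)]  |A|=1372.0562
5. ⊥bis P1·P4 via (44.07,46.035): [(0, 63.3045) (40.5542, 44.5386) (42.3281, 44.704) (58, 56.6793) (58, 75) (0, 75)]  |A|=1289.6677
6. ⊥bis P1·P5 via (35.67,28.665): [(0, 63.3045) (40.5542, 44.5386) (42.3281, 44.704) (58, 56.6793) (58, 75) (0, 75)]  |A|=1289.6677
7. ⊥bis P1·P6 via (24.13,35.005): [(0, 63.3045) (40.5542, 44.5386) (42.3281, 44.704) (58, 56.6793) (58, 75) (0, 75)]  |A|=1289.6677
8. ⊥bis P1·P7 via (40.97,31.225): [(0, 63.3045) (40.5542, 44.5386) (42.3281, 44.704) (58, 56.6793) (58, 75) (0, 75)]  |A|=1289.6677
9. canonical 6-gon: [(0, 63.3045) (40.5542, 44.5386) (42.3281, 44.704) (58, 56.6793) (58, 75) (0, 75)]
10. shoelace: 1289.6677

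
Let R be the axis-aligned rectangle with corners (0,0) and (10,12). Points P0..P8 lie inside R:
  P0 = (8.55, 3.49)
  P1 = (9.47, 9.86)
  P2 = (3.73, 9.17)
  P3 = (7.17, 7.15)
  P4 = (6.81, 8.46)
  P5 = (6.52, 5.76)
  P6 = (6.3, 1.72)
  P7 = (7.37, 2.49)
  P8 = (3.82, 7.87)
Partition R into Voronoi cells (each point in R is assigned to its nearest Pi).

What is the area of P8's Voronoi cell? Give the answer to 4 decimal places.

Area of P8's cell: 22.0917

1. box [0,10]×[0,12]: [(0, 0) (10, 0) (10, 12) (0, 12)]
2. ⊥bis P8·P0 via (6.185,5.68): [(0, 0) (0.9253, 0) (10, 9.7999) (10, 12) (0, 12)]  |A|=75.5346
3. ⊥bis P8·P1 via (6.645,8.865): [(0, 0) (0.9253, 0) (7.3309, 6.9175) (5.5408, 12) (0, 12)]  |A|=61.2666
4. ⊥bis P8·P2 via (3.775,8.52): [(0, 8.2587) (0, 0) (0.9253, 0) (7.3309, 6.9175) (6.6953, 8.7222)]  |A|=39.6609
5. ⊥bis P8·P3 via (5.495,7.51): [(5.7413, 8.6561) (0, 8.2587) (0, 0) (0.9253, 0) (4.7743, 4.1565)]  |A|=34.3621
6. ⊥bis P8·P4 via (5.315,8.165): [(5.4685, 7.3869) (5.2251, 8.6204) (0, 8.2587) (0, 0) (0.9253, 0) (4.7743, 4.1565)]  |A|=34.0394
7. ⊥bis P8·P5 via (5.17,6.815): [(5.4123, 7.125) (5.4685, 7.3869) (5.2251, 8.6204) (0, 8.2587) (0, 0.1994)]  |A|=25.8167
8. ⊥bis P8·P6 via (5.06,4.795): [(2.9156, 3.9303) (5.4123, 7.125) (5.4685, 7.3869) (5.2251, 8.6204) (0, 8.2587) (0, 2.7545)]  |A|=22.0917
9. ⊥bis P8·P7 via (5.595,5.18): [(2.9156, 3.9303) (5.4123, 7.125) (5.4685, 7.3869) (5.2251, 8.6204) (0, 8.2587) (0, 2.7545)]  |A|=22.0917
10. canonical 6-gon: [(2.9156, 3.9303) (5.4123, 7.125) (5.4685, 7.3869) (5.2251, 8.6204) (0, 8.2587) (0, 2.7545)]
11. shoelace: 22.0917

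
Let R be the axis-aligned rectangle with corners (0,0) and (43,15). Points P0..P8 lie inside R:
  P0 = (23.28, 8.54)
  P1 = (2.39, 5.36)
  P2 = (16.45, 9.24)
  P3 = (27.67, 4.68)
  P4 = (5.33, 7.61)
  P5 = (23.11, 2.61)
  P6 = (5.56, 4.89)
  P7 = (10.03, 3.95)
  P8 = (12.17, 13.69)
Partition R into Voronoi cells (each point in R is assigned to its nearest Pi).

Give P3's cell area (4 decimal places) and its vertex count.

1. box [0,43]×[0,15]: [(0, 0) (43, 0) (43, 15) (0, 15)]
2. ⊥bis P3·P0 via (25.475,6.61): [(19.663, 0) (43, 0) (43, 15) (32.8521, 15)]  |A|=251.1367
3. ⊥bis P3·P1 via (15.03,5.02): [(19.663, 0) (43, 0) (43, 15) (32.8521, 15)]  |A|=251.1367
4. ⊥bis P3·P2 via (22.06,6.96): [(19.663, 0) (43, 0) (43, 15) (32.8521, 15)]  |A|=251.1367
5. ⊥bis P3·P4 via (16.5,6.145): [(19.663, 0) (43, 0) (43, 15) (32.8521, 15)]  |A|=251.1367
6. ⊥bis P3·P5 via (25.39,3.645): [(24.5313, 5.5367) (27.0446, 0) (43, 0) (43, 15) (32.8521, 15)]  |A|=230.7019
7. ⊥bis P3·P6 via (16.615,4.785): [(24.5313, 5.5367) (27.0446, 0) (43, 0) (43, 15) (32.8521, 15)]  |A|=230.7019
8. ⊥bis P3·P7 via (18.85,4.315): [(24.5313, 5.5367) (27.0446, 0) (43, 0) (43, 15) (32.8521, 15)]  |A|=230.7019
9. ⊥bis P3·P8 via (19.92,9.185): [(24.5313, 5.5367) (27.0446, 0) (43, 0) (43, 15) (32.8521, 15)]  |A|=230.7019
10. canonical 5-gon: [(24.5313, 5.5367) (27.0446, 0) (43, 0) (43, 15) (32.8521, 15)]
11. shoelace: 230.7019

Area of P3's cell: 230.7019 (5 vertices)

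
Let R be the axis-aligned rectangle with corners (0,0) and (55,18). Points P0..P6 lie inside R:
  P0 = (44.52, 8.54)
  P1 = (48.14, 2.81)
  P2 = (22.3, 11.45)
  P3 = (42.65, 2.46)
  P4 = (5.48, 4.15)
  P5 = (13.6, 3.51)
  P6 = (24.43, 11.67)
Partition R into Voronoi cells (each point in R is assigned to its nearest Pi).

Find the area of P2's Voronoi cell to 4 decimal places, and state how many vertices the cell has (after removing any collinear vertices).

1. box [0,55]×[0,18]: [(0, 0) (55, 0) (55, 18) (0, 18)]
2. ⊥bis P2·P0 via (33.41,9.995): [(0, 0) (32.101, 0) (34.4584, 18) (0, 18)]  |A|=599.0345
3. ⊥bis P2·P1 via (35.22,7.13): [(0, 0) (32.101, 0) (34.4584, 18) (0, 18)]  |A|=599.0345
4. ⊥bis P2·P3 via (32.475,6.955): [(0, 0) (29.4025, 0) (33.2381, 8.6824) (34.4584, 18) (0, 18)]  |A|=587.3197
5. ⊥bis P2·P4 via (13.89,7.8): [(17.2753, 0) (29.4025, 0) (33.2381, 8.6824) (34.4584, 18) (9.4631, 18)]  |A|=346.6742
6. ⊥bis P2·P5 via (17.95,7.48): [(10.4734, 15.6723) (24.7766, 0) (29.4025, 0) (33.2381, 8.6824) (34.4584, 18) (9.4631, 18)]  |A|=287.8929
7. ⊥bis P2·P6 via (23.365,11.56): [(10.4734, 15.6723) (24.5312, 0.2688) (22.6998, 18) (9.4631, 18)]  |A|=125.9319
8. canonical 4-gon: [(10.4734, 15.6723) (24.5312, 0.2688) (22.6998, 18) (9.4631, 18)]
9. shoelace: 125.9319

Area of P2's cell: 125.9319 (4 vertices)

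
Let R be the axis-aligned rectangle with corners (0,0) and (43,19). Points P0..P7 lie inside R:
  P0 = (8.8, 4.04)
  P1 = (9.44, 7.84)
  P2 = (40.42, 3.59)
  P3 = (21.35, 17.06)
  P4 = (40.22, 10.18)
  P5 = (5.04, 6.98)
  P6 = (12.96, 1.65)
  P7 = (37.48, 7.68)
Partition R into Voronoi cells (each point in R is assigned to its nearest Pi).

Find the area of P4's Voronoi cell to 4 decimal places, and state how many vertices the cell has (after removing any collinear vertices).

Area of P4's cell: 90.7989 (5 vertices)

1. box [0,43]×[0,19]: [(0, 0) (43, 0) (43, 19) (0, 19)]
2. ⊥bis P4·P0 via (24.51,7.11): [(25.8994, 0) (43, 0) (43, 19) (22.1865, 19)]  |A|=360.1839
3. ⊥bis P4·P1 via (24.83,9.01): [(25.2702, 3.22) (25.8994, 0) (43, 0) (43, 19) (24.0705, 19)]  |A|=345.3188
4. ⊥bis P4·P2 via (40.32,6.885): [(25.0268, 6.4209) (43, 6.9663) (43, 19) (24.0705, 19)]  |A|=227.1997
5. ⊥bis P4·P3 via (30.785,13.62): [(28.1953, 6.517) (43, 6.9663) (43, 19) (32.7465, 19)]  |A|=153.0745
6. ⊥bis P4·P5 via (22.63,8.58): [(28.1953, 6.517) (43, 6.9663) (43, 19) (32.7465, 19)]  |A|=153.0745
7. ⊥bis P4·P6 via (26.59,5.915): [(28.1953, 6.517) (43, 6.9663) (43, 19) (32.7465, 19)]  |A|=153.0745
8. ⊥bis P4·P7 via (38.85,8.93): [(31.8659, 16.5846) (40.7052, 6.8967) (43, 6.9663) (43, 19) (32.7465, 19)]  |A|=90.7989
9. canonical 5-gon: [(31.8659, 16.5846) (40.7052, 6.8967) (43, 6.9663) (43, 19) (32.7465, 19)]
10. shoelace: 90.7989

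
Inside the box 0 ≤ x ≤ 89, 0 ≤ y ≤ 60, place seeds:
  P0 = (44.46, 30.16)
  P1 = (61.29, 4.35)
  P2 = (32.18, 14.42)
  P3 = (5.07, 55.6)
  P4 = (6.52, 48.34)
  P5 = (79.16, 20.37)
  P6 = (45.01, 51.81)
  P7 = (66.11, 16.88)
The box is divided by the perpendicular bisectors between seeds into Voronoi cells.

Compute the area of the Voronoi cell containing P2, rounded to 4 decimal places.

Area of P2's cell: 1168.3781

1. box [0,89]×[0,60]: [(0, 0) (89, 0) (89, 60) (0, 60)]
2. ⊥bis P2·P0 via (38.32,22.29): [(0, 52.1864) (0, 0) (66.8904, 0)]  |A|=1745.3853
3. ⊥bis P2·P1 via (46.735,9.385): [(48.462, 14.3774) (0, 52.1864) (0, 0) (43.4885, 0)]  |A|=1577.1555
4. ⊥bis P2·P3 via (18.625,35.01): [(48.462, 14.3774) (20.4641, 36.2208) (0, 22.7486) (0, 0) (43.4885, 0)]  |A|=1275.946
5. ⊥bis P2·P4 via (19.35,31.38): [(48.462, 14.3774) (23.0658, 34.191) (0, 16.742) (0, 0) (43.4885, 0)]  |A|=1168.3781
6. ⊥bis P2·P5 via (55.67,17.395): [(48.462, 14.3774) (23.0658, 34.191) (0, 16.742) (0, 0) (43.4885, 0)]  |A|=1168.3781
7. ⊥bis P2·P6 via (38.595,33.115): [(48.462, 14.3774) (23.0658, 34.191) (0, 16.742) (0, 0) (43.4885, 0)]  |A|=1168.3781
8. ⊥bis P2·P7 via (49.145,15.65): [(48.462, 14.3774) (23.0658, 34.191) (0, 16.742) (0, 0) (43.4885, 0)]  |A|=1168.3781
9. canonical 5-gon: [(48.462, 14.3774) (23.0658, 34.191) (0, 16.742) (0, 0) (43.4885, 0)]
10. shoelace: 1168.3781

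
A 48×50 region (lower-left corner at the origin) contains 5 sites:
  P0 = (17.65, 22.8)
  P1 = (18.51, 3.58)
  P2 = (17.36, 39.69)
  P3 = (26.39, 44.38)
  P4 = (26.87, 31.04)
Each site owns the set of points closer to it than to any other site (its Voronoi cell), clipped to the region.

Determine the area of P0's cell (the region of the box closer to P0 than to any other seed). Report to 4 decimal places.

1. box [0,48]×[0,50]: [(0, 0) (48, 0) (48, 50) (0, 50)]
2. ⊥bis P0·P1 via (18.08,13.19): [(0, 12.381) (48, 14.5288) (48, 50) (0, 50)]  |A|=1754.1652
3. ⊥bis P0·P2 via (17.505,31.245): [(0, 30.9444) (0, 12.381) (48, 14.5288) (48, 31.7686)]  |A|=859.2781
4. ⊥bis P0·P3 via (22.02,33.59): [(27.3909, 31.4147) (0, 30.9444) (0, 12.381) (48, 14.5288) (48, 23.068)]  |A|=769.6224
5. ⊥bis P0·P4 via (22.26,26.92): [(18.3813, 31.26) (0, 30.9444) (0, 12.381) (33.8981, 13.8978)]  |A|=476.6511
6. canonical 4-gon: [(18.3813, 31.26) (0, 30.9444) (0, 12.381) (33.8981, 13.8978)]
7. shoelace: 476.6511

Area of P0's cell: 476.6511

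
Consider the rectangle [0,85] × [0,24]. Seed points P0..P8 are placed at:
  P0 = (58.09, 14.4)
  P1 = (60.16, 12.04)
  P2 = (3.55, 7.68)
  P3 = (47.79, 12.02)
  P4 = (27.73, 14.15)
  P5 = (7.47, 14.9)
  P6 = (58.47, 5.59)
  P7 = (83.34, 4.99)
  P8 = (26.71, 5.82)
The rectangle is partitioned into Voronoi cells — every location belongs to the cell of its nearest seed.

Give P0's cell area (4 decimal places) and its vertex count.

1. box [0,85]×[0,24]: [(0, 0) (85, 0) (85, 24) (0, 24)]
2. ⊥bis P0·P1 via (59.125,13.22): [(0, 0) (44.0529, 0) (71.4152, 24) (0, 24)]  |A|=1385.618
3. ⊥bis P0·P2 via (30.82,11.04): [(32.1803, 0) (44.0529, 0) (71.4152, 24) (29.2232, 24)]  |A|=648.7768
4. ⊥bis P0·P3 via (52.94,13.21): [(53.9804, 8.7076) (71.4152, 24) (50.4468, 24)]  |A|=160.3296
5. ⊥bis P0·P4 via (42.91,14.275): [(53.9804, 8.7076) (71.4152, 24) (50.4468, 24)]  |A|=160.3296
6. ⊥bis P0·P5 via (32.78,14.65): [(53.9804, 8.7076) (71.4152, 24) (50.4468, 24)]  |A|=160.3296
7. ⊥bis P0·P6 via (58.28,9.995): [(53.7282, 9.7987) (55.3017, 9.8665) (71.4152, 24) (50.4468, 24)]  |A|=159.4626
8. ⊥bis P0·P7 via (70.715,9.695): [(53.7282, 9.7987) (55.3017, 9.8665) (71.4152, 24) (50.4468, 24)]  |A|=159.4626
9. ⊥bis P0·P8 via (42.4,10.11): [(53.7282, 9.7987) (55.3017, 9.8665) (71.4152, 24) (50.4468, 24)]  |A|=159.4626
10. canonical 4-gon: [(53.7282, 9.7987) (55.3017, 9.8665) (71.4152, 24) (50.4468, 24)]
11. shoelace: 159.4626

Area of P0's cell: 159.4626 (4 vertices)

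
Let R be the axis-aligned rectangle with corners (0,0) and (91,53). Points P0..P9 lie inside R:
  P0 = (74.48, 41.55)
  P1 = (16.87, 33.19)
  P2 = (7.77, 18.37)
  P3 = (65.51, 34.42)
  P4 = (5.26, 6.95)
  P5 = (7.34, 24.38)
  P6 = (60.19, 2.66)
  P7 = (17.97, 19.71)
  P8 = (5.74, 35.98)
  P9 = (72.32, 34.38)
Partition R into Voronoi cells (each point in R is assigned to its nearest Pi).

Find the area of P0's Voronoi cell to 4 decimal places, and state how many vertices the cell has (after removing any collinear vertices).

1. box [0,91]×[0,53]: [(0, 0) (91, 0) (91, 53) (0, 53)]
2. ⊥bis P0·P1 via (45.675,37.37): [(51.0979, 0) (91, 0) (91, 53) (43.4069, 53)]  |A|=2318.6235
3. ⊥bis P0·P2 via (41.125,29.96): [(50.7842, 2.1616) (51.5353, 0) (91, 0) (91, 53) (43.4069, 53)]  |A|=2318.1508
4. ⊥bis P0·P3 via (69.995,37.985): [(91, 11.5594) (91, 53) (58.06, 53)]  |A|=682.5274
5. ⊥bis P0·P4 via (39.87,24.25): [(91, 11.5594) (91, 53) (58.06, 53)]  |A|=682.5274
6. ⊥bis P0·P5 via (40.91,32.965): [(91, 11.5594) (91, 53) (58.06, 53)]  |A|=682.5274
7. ⊥bis P0·P6 via (67.335,22.105): [(88.9228, 14.1726) (91, 13.4094) (91, 53) (58.06, 53)]  |A|=680.606
8. ⊥bis P0·P7 via (46.225,30.63): [(88.9228, 14.1726) (91, 13.4094) (91, 53) (58.06, 53)]  |A|=680.606
9. ⊥bis P0·P8 via (40.11,38.765): [(88.9228, 14.1726) (91, 13.4094) (91, 53) (58.06, 53)]  |A|=680.606
10. ⊥bis P0·P9 via (73.4,37.965): [(68.9438, 39.3074) (91, 32.6629) (91, 53) (58.06, 53)]  |A|=449.7956
11. canonical 4-gon: [(68.9438, 39.3074) (91, 32.6629) (91, 53) (58.06, 53)]
12. shoelace: 449.7956

Area of P0's cell: 449.7956 (4 vertices)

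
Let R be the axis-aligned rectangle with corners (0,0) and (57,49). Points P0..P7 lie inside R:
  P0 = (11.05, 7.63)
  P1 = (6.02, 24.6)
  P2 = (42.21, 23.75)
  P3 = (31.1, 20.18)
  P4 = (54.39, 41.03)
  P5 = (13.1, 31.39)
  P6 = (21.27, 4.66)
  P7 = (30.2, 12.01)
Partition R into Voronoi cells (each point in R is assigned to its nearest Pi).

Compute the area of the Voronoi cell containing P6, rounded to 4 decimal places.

Area of P6's cell: 149.0591

1. box [0,57]×[0,49]: [(0, 0) (57, 0) (57, 49) (0, 49)]
2. ⊥bis P6·P0 via (16.16,6.145): [(14.3742, 0) (57, 0) (57, 49) (28.6139, 49)]  |A|=1739.7898
3. ⊥bis P6·P1 via (13.645,14.63): [(20.0491, 19.5279) (14.3742, 0) (57, 0) (57, 47.7877)]  |A|=1299.0924
4. ⊥bis P6·P2 via (31.74,14.205): [(24.0782, 22.6093) (20.0491, 19.5279) (14.3742, 0) (44.69, 0)]  |A|=373.3053
5. ⊥bis P6·P3 via (26.185,12.42): [(43.1813, 1.655) (19.2585, 16.8071) (14.3742, 0) (44.69, 0)]  |A|=263.1256
6. ⊥bis P6·P4 via (37.83,22.845): [(43.1813, 1.655) (19.2585, 16.8071) (14.3742, 0) (44.69, 0)]  |A|=263.1256
7. ⊥bis P6·P5 via (17.185,18.025): [(43.1813, 1.655) (19.2585, 16.8071) (14.3742, 0) (44.69, 0)]  |A|=263.1256
8. ⊥bis P6·P7 via (25.735,8.335): [(19.1289, 16.3612) (14.3742, 0) (32.5953, 0)]  |A|=149.0591
9. canonical 3-gon: [(19.1289, 16.3612) (14.3742, 0) (32.5953, 0)]
10. shoelace: 149.0591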